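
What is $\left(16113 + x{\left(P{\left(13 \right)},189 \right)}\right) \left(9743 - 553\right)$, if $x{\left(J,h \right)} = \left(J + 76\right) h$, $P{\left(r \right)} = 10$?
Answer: $297452730$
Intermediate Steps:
$x{\left(J,h \right)} = h \left(76 + J\right)$ ($x{\left(J,h \right)} = \left(76 + J\right) h = h \left(76 + J\right)$)
$\left(16113 + x{\left(P{\left(13 \right)},189 \right)}\right) \left(9743 - 553\right) = \left(16113 + 189 \left(76 + 10\right)\right) \left(9743 - 553\right) = \left(16113 + 189 \cdot 86\right) 9190 = \left(16113 + 16254\right) 9190 = 32367 \cdot 9190 = 297452730$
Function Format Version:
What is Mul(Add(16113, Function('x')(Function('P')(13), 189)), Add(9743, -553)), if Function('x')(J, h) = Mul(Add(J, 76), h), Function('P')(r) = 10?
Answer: 297452730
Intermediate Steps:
Function('x')(J, h) = Mul(h, Add(76, J)) (Function('x')(J, h) = Mul(Add(76, J), h) = Mul(h, Add(76, J)))
Mul(Add(16113, Function('x')(Function('P')(13), 189)), Add(9743, -553)) = Mul(Add(16113, Mul(189, Add(76, 10))), Add(9743, -553)) = Mul(Add(16113, Mul(189, 86)), 9190) = Mul(Add(16113, 16254), 9190) = Mul(32367, 9190) = 297452730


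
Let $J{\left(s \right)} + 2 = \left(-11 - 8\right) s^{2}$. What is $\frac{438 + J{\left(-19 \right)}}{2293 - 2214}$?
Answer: $- \frac{6423}{79} \approx -81.304$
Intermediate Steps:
$J{\left(s \right)} = -2 - 19 s^{2}$ ($J{\left(s \right)} = -2 + \left(-11 - 8\right) s^{2} = -2 - 19 s^{2}$)
$\frac{438 + J{\left(-19 \right)}}{2293 - 2214} = \frac{438 - \left(2 + 19 \left(-19\right)^{2}\right)}{2293 - 2214} = \frac{438 - 6861}{79} = \left(438 - 6861\right) \frac{1}{79} = \left(-6423\right) \frac{1}{79} = - \frac{6423}{79}$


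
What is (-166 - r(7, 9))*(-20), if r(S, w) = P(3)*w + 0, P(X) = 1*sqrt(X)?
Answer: 3320 + 180*sqrt(3) ≈ 3631.8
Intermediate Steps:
P(X) = sqrt(X)
r(S, w) = w*sqrt(3) (r(S, w) = sqrt(3)*w + 0 = w*sqrt(3) + 0 = w*sqrt(3))
(-166 - r(7, 9))*(-20) = (-166 - 9*sqrt(3))*(-20) = 3320 + 180*sqrt(3)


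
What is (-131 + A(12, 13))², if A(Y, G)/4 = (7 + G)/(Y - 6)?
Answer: 124609/9 ≈ 13845.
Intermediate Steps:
A(Y, G) = 4*(7 + G)/(-6 + Y) (A(Y, G) = 4*((7 + G)/(Y - 6)) = 4*((7 + G)/(-6 + Y)) = 4*(7 + G)/(-6 + Y))
(-131 + A(12, 13))² = (-131 + 4*(7 + 13)/(-6 + 12))² = (-131 + 4*20/6)² = (-131 + 4*(⅙)*20)² = (-131 + 40/3)² = (-353/3)² = 124609/9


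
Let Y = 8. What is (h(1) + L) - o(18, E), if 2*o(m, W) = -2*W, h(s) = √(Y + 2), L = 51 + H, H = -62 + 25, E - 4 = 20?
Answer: 38 + √10 ≈ 41.162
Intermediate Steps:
E = 24 (E = 4 + 20 = 24)
H = -37
L = 14 (L = 51 - 37 = 14)
h(s) = √10 (h(s) = √(8 + 2) = √10)
o(m, W) = -W (o(m, W) = (-2*W)/2 = -W)
(h(1) + L) - o(18, E) = (√10 + 14) - (-1)*24 = (14 + √10) - 1*(-24) = (14 + √10) + 24 = 38 + √10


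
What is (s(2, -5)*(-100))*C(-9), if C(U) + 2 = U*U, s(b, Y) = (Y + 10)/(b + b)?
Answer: -9875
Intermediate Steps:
s(b, Y) = (10 + Y)/(2*b) (s(b, Y) = (10 + Y)/((2*b)) = (10 + Y)*(1/(2*b)) = (10 + Y)/(2*b))
C(U) = -2 + U**2 (C(U) = -2 + U*U = -2 + U**2)
(s(2, -5)*(-100))*C(-9) = (((1/2)*(10 - 5)/2)*(-100))*(-2 + (-9)**2) = (((1/2)*(1/2)*5)*(-100))*(-2 + 81) = ((5/4)*(-100))*79 = -125*79 = -9875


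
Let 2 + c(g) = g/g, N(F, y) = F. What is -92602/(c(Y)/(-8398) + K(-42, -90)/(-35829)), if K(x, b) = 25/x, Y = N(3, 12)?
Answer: -146281776968691/214346 ≈ -6.8246e+8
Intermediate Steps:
Y = 3
c(g) = -1 (c(g) = -2 + g/g = -2 + 1 = -1)
-92602/(c(Y)/(-8398) + K(-42, -90)/(-35829)) = -92602/(-1/(-8398) + (25/(-42))/(-35829)) = -92602/(-1*(-1/8398) + (25*(-1/42))*(-1/35829)) = -92602/(1/8398 - 25/42*(-1/35829)) = -92602/(1/8398 + 25/1504818) = -92602/428692/3159365391 = -92602*3159365391/428692 = -146281776968691/214346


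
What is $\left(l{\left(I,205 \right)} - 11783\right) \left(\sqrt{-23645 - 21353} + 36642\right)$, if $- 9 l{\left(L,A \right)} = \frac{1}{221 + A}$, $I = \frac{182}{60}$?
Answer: $- \frac{275889972461}{639} - \frac{45176023 i \sqrt{44998}}{3834} \approx -4.3175 \cdot 10^{8} - 2.4995 \cdot 10^{6} i$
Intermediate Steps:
$I = \frac{91}{30}$ ($I = 182 \cdot \frac{1}{60} = \frac{91}{30} \approx 3.0333$)
$l{\left(L,A \right)} = - \frac{1}{9 \left(221 + A\right)}$
$\left(l{\left(I,205 \right)} - 11783\right) \left(\sqrt{-23645 - 21353} + 36642\right) = \left(- \frac{1}{1989 + 9 \cdot 205} - 11783\right) \left(\sqrt{-23645 - 21353} + 36642\right) = \left(- \frac{1}{1989 + 1845} - 11783\right) \left(\sqrt{-44998} + 36642\right) = \left(- \frac{1}{3834} - 11783\right) \left(i \sqrt{44998} + 36642\right) = \left(\left(-1\right) \frac{1}{3834} - 11783\right) \left(36642 + i \sqrt{44998}\right) = \left(- \frac{1}{3834} - 11783\right) \left(36642 + i \sqrt{44998}\right) = - \frac{45176023 \left(36642 + i \sqrt{44998}\right)}{3834} = - \frac{275889972461}{639} - \frac{45176023 i \sqrt{44998}}{3834}$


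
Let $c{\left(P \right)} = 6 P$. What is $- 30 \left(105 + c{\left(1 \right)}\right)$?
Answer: $-3330$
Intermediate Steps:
$- 30 \left(105 + c{\left(1 \right)}\right) = - 30 \left(105 + 6 \cdot 1\right) = - 30 \left(105 + 6\right) = \left(-30\right) 111 = -3330$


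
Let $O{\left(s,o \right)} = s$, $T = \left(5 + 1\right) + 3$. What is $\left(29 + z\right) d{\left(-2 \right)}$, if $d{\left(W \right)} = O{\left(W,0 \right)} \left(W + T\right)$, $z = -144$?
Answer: $1610$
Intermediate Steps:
$T = 9$ ($T = 6 + 3 = 9$)
$d{\left(W \right)} = W \left(9 + W\right)$ ($d{\left(W \right)} = W \left(W + 9\right) = W \left(9 + W\right)$)
$\left(29 + z\right) d{\left(-2 \right)} = \left(29 - 144\right) \left(- 2 \left(9 - 2\right)\right) = - 115 \left(\left(-2\right) 7\right) = \left(-115\right) \left(-14\right) = 1610$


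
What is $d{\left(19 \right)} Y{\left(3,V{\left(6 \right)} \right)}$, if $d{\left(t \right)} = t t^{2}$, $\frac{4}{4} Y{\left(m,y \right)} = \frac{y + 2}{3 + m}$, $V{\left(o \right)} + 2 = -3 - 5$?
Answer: $- \frac{27436}{3} \approx -9145.3$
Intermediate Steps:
$V{\left(o \right)} = -10$ ($V{\left(o \right)} = -2 - 8 = -10$)
$Y{\left(m,y \right)} = \frac{2 + y}{3 + m}$ ($Y{\left(m,y \right)} = \frac{y + 2}{3 + m} = \frac{2 + y}{3 + m}$)
$d{\left(t \right)} = t^{3}$
$d{\left(19 \right)} Y{\left(3,V{\left(6 \right)} \right)} = 19^{3} \frac{2 - 10}{3 + 3} = 6859 \cdot \frac{1}{6} \left(-8\right) = 6859 \left(- \frac{4}{3}\right) = - \frac{27436}{3}$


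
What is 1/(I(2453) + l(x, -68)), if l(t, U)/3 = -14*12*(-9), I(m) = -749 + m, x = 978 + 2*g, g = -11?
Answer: 1/6240 ≈ 0.00016026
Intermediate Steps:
x = 956 (x = 978 + 2*(-11) = 978 - 22 = 956)
l(t, U) = 4536 (l(t, U) = 3*(-14*12*(-9)) = 3*(-168*(-9)) = 3*1512 = 4536)
1/(I(2453) + l(x, -68)) = 1/((-749 + 2453) + 4536) = 1/(1704 + 4536) = 1/6240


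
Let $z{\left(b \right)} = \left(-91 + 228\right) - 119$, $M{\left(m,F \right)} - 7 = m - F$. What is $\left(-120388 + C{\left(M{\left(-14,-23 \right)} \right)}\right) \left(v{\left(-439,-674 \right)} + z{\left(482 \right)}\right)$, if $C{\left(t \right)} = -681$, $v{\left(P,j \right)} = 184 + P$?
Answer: $28693353$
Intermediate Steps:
$M{\left(m,F \right)} = 7 + m - F$ ($M{\left(m,F \right)} = 7 - \left(F - m\right) = 7 + m - F$)
$z{\left(b \right)} = 18$ ($z{\left(b \right)} = 137 - 119 = 18$)
$\left(-120388 + C{\left(M{\left(-14,-23 \right)} \right)}\right) \left(v{\left(-439,-674 \right)} + z{\left(482 \right)}\right) = \left(-120388 - 681\right) \left(\left(184 - 439\right) + 18\right) = - 121069 \left(-255 + 18\right) = \left(-121069\right) \left(-237\right) = 28693353$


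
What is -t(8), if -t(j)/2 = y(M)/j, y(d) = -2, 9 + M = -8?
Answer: -1/2 ≈ -0.50000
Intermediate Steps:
M = -17 (M = -9 - 8 = -17)
t(j) = 4/j (t(j) = -(-4)/j = 4/j)
-t(8) = -4/8 = -1*1/2 = -1/2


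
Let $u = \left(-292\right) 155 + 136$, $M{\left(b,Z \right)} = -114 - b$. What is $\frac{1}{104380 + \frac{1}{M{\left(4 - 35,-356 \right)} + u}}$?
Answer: $\frac{45207}{4718706659} \approx 9.5804 \cdot 10^{-6}$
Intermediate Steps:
$u = -45124$ ($u = -45260 + 136 = -45124$)
$\frac{1}{104380 + \frac{1}{M{\left(4 - 35,-356 \right)} + u}} = \frac{1}{104380 + \frac{1}{\left(-114 - \left(4 - 35\right)\right) - 45124}} = \frac{1}{104380 + \frac{1}{\left(-114 - -31\right) - 45124}} = \frac{1}{104380 + \frac{1}{\left(-114 + 31\right) - 45124}} = \frac{1}{104380 + \frac{1}{-83 - 45124}} = \frac{1}{104380 + \frac{1}{-45207}} = \frac{1}{104380 - \frac{1}{45207}} = \frac{1}{\frac{4718706659}{45207}} = \frac{45207}{4718706659}$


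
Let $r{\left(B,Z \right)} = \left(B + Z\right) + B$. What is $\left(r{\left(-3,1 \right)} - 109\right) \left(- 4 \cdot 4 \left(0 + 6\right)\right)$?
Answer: $10944$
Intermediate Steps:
$r{\left(B,Z \right)} = Z + 2 B$
$\left(r{\left(-3,1 \right)} - 109\right) \left(- 4 \cdot 4 \left(0 + 6\right)\right) = \left(\left(1 + 2 \left(-3\right)\right) - 109\right) \left(- 4 \cdot 4 \left(0 + 6\right)\right) = \left(\left(1 - 6\right) - 109\right) \left(- 4 \cdot 4 \cdot 6\right) = \left(-5 - 109\right) \left(\left(-4\right) 24\right) = \left(-114\right) \left(-96\right) = 10944$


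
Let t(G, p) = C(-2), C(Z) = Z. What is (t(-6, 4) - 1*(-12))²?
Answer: 100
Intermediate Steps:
t(G, p) = -2
(t(-6, 4) - 1*(-12))² = (-2 - 1*(-12))² = (-2 + 12)² = 10² = 100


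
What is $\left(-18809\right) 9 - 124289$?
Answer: $-293570$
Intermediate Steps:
$\left(-18809\right) 9 - 124289 = -169281 - 124289 = -293570$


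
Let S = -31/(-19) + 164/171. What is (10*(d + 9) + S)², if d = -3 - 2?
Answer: 53042089/29241 ≈ 1814.0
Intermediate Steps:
S = 443/171 (S = -31*(-1/19) + 164*(1/171) = 31/19 + 164/171 = 443/171 ≈ 2.5906)
d = -5
(10*(d + 9) + S)² = (10*(-5 + 9) + 443/171)² = (10*4 + 443/171)² = (40 + 443/171)² = (7283/171)² = 53042089/29241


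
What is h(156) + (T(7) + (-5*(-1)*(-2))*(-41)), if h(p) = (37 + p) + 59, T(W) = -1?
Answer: 661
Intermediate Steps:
h(p) = 96 + p
h(156) + (T(7) + (-5*(-1)*(-2))*(-41)) = (96 + 156) + (-1 + (-5*(-1)*(-2))*(-41)) = 252 + (-1 + (5*(-2))*(-41)) = 252 + (-1 - 10*(-41)) = 252 + (-1 + 410) = 252 + 409 = 661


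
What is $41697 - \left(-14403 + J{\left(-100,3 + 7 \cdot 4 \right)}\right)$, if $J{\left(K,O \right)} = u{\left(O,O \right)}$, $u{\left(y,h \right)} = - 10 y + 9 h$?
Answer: $56131$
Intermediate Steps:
$J{\left(K,O \right)} = - O$ ($J{\left(K,O \right)} = - 10 O + 9 O = - O$)
$41697 - \left(-14403 + J{\left(-100,3 + 7 \cdot 4 \right)}\right) = 41697 - \left(-14403 - \left(3 + 7 \cdot 4\right)\right) = 41697 - \left(-14403 - \left(3 + 28\right)\right) = 41697 - \left(-14403 - 31\right) = 41697 - -14434 = 41697 + 14434 = 56131$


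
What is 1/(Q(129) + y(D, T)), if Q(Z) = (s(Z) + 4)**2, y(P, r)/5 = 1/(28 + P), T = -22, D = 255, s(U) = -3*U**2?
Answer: 283/705209556768 ≈ 4.0130e-10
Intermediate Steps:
y(P, r) = 5/(28 + P)
Q(Z) = (4 - 3*Z**2)**2 (Q(Z) = (-3*Z**2 + 4)**2 = (4 - 3*Z**2)**2)
1/(Q(129) + y(D, T)) = 1/((-4 + 3*129**2)**2 + 5/(28 + 255)) = 1/((-4 + 3*16641)**2 + 5/283) = 1/((-4 + 49923)**2 + 5*(1/283)) = 1/(49919**2 + 5/283) = 1/(2491906561 + 5/283) = 1/(705209556768/283) = 283/705209556768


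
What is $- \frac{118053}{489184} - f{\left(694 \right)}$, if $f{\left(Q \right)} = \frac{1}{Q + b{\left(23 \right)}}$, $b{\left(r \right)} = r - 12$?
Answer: $- \frac{83716549}{344874720} \approx -0.24274$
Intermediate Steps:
$b{\left(r \right)} = -12 + r$
$f{\left(Q \right)} = \frac{1}{11 + Q}$ ($f{\left(Q \right)} = \frac{1}{Q + \left(-12 + 23\right)} = \frac{1}{Q + 11} = \frac{1}{11 + Q}$)
$- \frac{118053}{489184} - f{\left(694 \right)} = - \frac{118053}{489184} - \frac{1}{11 + 694} = \left(-118053\right) \frac{1}{489184} - \frac{1}{705} = - \frac{118053}{489184} - \frac{1}{705} = - \frac{83716549}{344874720}$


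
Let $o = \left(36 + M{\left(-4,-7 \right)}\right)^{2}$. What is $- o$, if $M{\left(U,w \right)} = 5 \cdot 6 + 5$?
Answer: $-5041$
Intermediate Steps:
$M{\left(U,w \right)} = 35$ ($M{\left(U,w \right)} = 30 + 5 = 35$)
$o = 5041$ ($o = \left(36 + 35\right)^{2} = 71^{2} = 5041$)
$- o = \left(-1\right) 5041 = -5041$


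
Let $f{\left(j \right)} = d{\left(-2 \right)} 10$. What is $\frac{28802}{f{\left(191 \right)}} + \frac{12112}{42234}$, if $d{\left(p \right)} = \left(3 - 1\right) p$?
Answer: $- \frac{303984797}{422340} \approx -719.76$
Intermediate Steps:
$d{\left(p \right)} = 2 p$
$f{\left(j \right)} = -40$ ($f{\left(j \right)} = 2 \left(-2\right) 10 = \left(-4\right) 10 = -40$)
$\frac{28802}{f{\left(191 \right)}} + \frac{12112}{42234} = \frac{28802}{-40} + \frac{12112}{42234} = 28802 \left(- \frac{1}{40}\right) + 12112 \cdot \frac{1}{42234} = - \frac{14401}{20} + \frac{6056}{21117} = - \frac{303984797}{422340}$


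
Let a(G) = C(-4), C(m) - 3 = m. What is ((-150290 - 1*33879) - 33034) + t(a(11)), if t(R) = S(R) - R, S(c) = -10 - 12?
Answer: -217224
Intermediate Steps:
C(m) = 3 + m
a(G) = -1 (a(G) = 3 - 4 = -1)
S(c) = -22
t(R) = -22 - R
((-150290 - 1*33879) - 33034) + t(a(11)) = ((-150290 - 1*33879) - 33034) + (-22 - 1*(-1)) = ((-150290 - 33879) - 33034) + (-22 + 1) = (-184169 - 33034) - 21 = -217203 - 21 = -217224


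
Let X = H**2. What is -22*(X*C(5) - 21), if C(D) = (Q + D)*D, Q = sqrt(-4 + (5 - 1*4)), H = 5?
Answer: -13288 - 2750*I*sqrt(3) ≈ -13288.0 - 4763.1*I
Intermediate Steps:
Q = I*sqrt(3) (Q = sqrt(-4 + (5 - 4)) = sqrt(-4 + 1) = sqrt(-3) = I*sqrt(3) ≈ 1.732*I)
X = 25 (X = 5**2 = 25)
C(D) = D*(D + I*sqrt(3)) (C(D) = (I*sqrt(3) + D)*D = (D + I*sqrt(3))*D = D*(D + I*sqrt(3)))
-22*(X*C(5) - 21) = -22*(25*(5*(5 + I*sqrt(3))) - 21) = -22*(25*(25 + 5*I*sqrt(3)) - 21) = -22*((625 + 125*I*sqrt(3)) - 21) = -22*(604 + 125*I*sqrt(3)) = -13288 - 2750*I*sqrt(3)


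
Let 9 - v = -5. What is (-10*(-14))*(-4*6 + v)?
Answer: -1400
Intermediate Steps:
v = 14 (v = 9 - 1*(-5) = 9 + 5 = 14)
(-10*(-14))*(-4*6 + v) = (-10*(-14))*(-4*6 + 14) = 140*(-24 + 14) = 140*(-10) = -1400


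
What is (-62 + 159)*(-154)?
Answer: -14938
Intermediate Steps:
(-62 + 159)*(-154) = 97*(-154) = -14938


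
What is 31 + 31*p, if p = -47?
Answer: -1426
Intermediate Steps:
31 + 31*p = 31 + 31*(-47) = 31 - 1457 = -1426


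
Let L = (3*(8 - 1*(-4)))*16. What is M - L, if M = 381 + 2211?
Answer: 2016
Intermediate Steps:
L = 576 (L = (3*(8 + 4))*16 = (3*12)*16 = 36*16 = 576)
M = 2592
M - L = 2592 - 1*576 = 2592 - 576 = 2016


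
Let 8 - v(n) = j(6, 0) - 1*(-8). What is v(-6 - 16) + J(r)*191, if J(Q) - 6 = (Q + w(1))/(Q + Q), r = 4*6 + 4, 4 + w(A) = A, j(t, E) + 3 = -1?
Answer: 69175/56 ≈ 1235.3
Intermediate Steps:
j(t, E) = -4 (j(t, E) = -3 - 1 = -4)
w(A) = -4 + A
r = 28 (r = 24 + 4 = 28)
J(Q) = 6 + (-3 + Q)/(2*Q) (J(Q) = 6 + (Q + (-4 + 1))/(Q + Q) = 6 + (Q - 3)/((2*Q)) = 6 + (-3 + Q)*(1/(2*Q)) = 6 + (-3 + Q)/(2*Q))
v(n) = 4 (v(n) = 8 - (-4 - 1*(-8)) = 8 - (-4 + 8) = 8 - 1*4 = 8 - 4 = 4)
v(-6 - 16) + J(r)*191 = 4 + ((½)*(-3 + 13*28)/28)*191 = 4 + ((½)*(1/28)*(-3 + 364))*191 = 4 + ((½)*(1/28)*361)*191 = 4 + (361/56)*191 = 4 + 68951/56 = 69175/56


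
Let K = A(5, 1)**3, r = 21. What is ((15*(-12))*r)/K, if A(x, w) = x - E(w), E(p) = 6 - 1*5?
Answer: -945/16 ≈ -59.063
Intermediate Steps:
E(p) = 1 (E(p) = 6 - 5 = 1)
A(x, w) = -1 + x (A(x, w) = x - 1*1 = x - 1 = -1 + x)
K = 64 (K = (-1 + 5)**3 = 4**3 = 64)
((15*(-12))*r)/K = ((15*(-12))*21)/64 = -180*21*(1/64) = -3780*1/64 = -945/16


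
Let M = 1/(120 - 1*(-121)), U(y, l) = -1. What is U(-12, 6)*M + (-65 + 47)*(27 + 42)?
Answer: -299323/241 ≈ -1242.0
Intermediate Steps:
M = 1/241 (M = 1/(120 + 121) = 1/241 ≈ 0.0041494)
U(-12, 6)*M + (-65 + 47)*(27 + 42) = -1*1/241 + (-65 + 47)*(27 + 42) = -1/241 - 18*69 = -1/241 - 1242 = -299323/241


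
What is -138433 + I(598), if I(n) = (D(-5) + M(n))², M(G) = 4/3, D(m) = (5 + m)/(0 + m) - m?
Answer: -1245536/9 ≈ -1.3839e+5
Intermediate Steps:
D(m) = -m + (5 + m)/m (D(m) = (5 + m)/m - m = -m + (5 + m)/m)
M(G) = 4/3 (M(G) = 4*(⅓) = 4/3)
I(n) = 361/9 (I(n) = ((1 - 1*(-5) + 5/(-5)) + 4/3)² = ((1 + 5 + 5*(-⅕)) + 4/3)² = ((1 + 5 - 1) + 4/3)² = (5 + 4/3)² = (19/3)² = 361/9)
-138433 + I(598) = -138433 + 361/9 = -1245536/9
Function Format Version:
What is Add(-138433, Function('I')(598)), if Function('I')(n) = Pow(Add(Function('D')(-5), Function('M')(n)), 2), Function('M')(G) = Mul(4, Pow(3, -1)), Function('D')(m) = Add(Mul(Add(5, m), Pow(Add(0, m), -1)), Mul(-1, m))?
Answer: Rational(-1245536, 9) ≈ -1.3839e+5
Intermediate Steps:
Function('D')(m) = Add(Mul(-1, m), Mul(Pow(m, -1), Add(5, m))) (Function('D')(m) = Add(Mul(Add(5, m), Pow(m, -1)), Mul(-1, m)) = Add(Mul(Pow(m, -1), Add(5, m)), Mul(-1, m)) = Add(Mul(-1, m), Mul(Pow(m, -1), Add(5, m))))
Function('M')(G) = Rational(4, 3) (Function('M')(G) = Mul(4, Rational(1, 3)) = Rational(4, 3))
Function('I')(n) = Rational(361, 9) (Function('I')(n) = Pow(Add(Add(1, Mul(-1, -5), Mul(5, Pow(-5, -1))), Rational(4, 3)), 2) = Pow(Add(Add(1, 5, Mul(5, Rational(-1, 5))), Rational(4, 3)), 2) = Pow(Add(Add(1, 5, -1), Rational(4, 3)), 2) = Pow(Add(5, Rational(4, 3)), 2) = Pow(Rational(19, 3), 2) = Rational(361, 9))
Add(-138433, Function('I')(598)) = Add(-138433, Rational(361, 9)) = Rational(-1245536, 9)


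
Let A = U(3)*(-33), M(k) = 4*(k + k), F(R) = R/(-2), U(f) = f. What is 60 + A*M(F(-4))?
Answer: -1524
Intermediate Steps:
F(R) = -R/2 (F(R) = R*(-½) = -R/2)
M(k) = 8*k (M(k) = 4*(2*k) = 8*k)
A = -99 (A = 3*(-33) = -99)
60 + A*M(F(-4)) = 60 - 792*(-½*(-4)) = 60 - 792*2 = 60 - 99*16 = 60 - 1584 = -1524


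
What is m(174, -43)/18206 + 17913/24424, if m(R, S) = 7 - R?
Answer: 161022635/222331672 ≈ 0.72425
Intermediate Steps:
m(174, -43)/18206 + 17913/24424 = (7 - 1*174)/18206 + 17913/24424 = (7 - 174)*(1/18206) + 17913*(1/24424) = -167*1/18206 + 17913/24424 = -167/18206 + 17913/24424 = 161022635/222331672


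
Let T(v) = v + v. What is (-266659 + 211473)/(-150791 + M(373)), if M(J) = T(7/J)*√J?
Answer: 75705827878/206859665337 + 18844*√373/206859665337 ≈ 0.36598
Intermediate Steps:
T(v) = 2*v
M(J) = 14/√J (M(J) = (2*(7/J))*√J = (14/J)*√J = 14/√J)
(-266659 + 211473)/(-150791 + M(373)) = (-266659 + 211473)/(-150791 + 14/√373) = -55186/(-150791 + 14*(√373/373)) = -55186/(-150791 + 14*√373/373)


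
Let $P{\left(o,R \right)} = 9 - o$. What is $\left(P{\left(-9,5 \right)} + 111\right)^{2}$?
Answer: $16641$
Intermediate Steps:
$\left(P{\left(-9,5 \right)} + 111\right)^{2} = \left(\left(9 - -9\right) + 111\right)^{2} = \left(\left(9 + 9\right) + 111\right)^{2} = \left(18 + 111\right)^{2} = 129^{2} = 16641$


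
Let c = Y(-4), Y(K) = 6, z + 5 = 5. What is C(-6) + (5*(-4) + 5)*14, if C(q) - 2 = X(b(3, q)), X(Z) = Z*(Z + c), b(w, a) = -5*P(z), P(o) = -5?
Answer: 567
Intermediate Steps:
z = 0 (z = -5 + 5 = 0)
c = 6
b(w, a) = 25 (b(w, a) = -5*(-5) = 25)
X(Z) = Z*(6 + Z) (X(Z) = Z*(Z + 6) = Z*(6 + Z))
C(q) = 777 (C(q) = 2 + 25*(6 + 25) = 2 + 25*31 = 2 + 775 = 777)
C(-6) + (5*(-4) + 5)*14 = 777 + (5*(-4) + 5)*14 = 777 + (-20 + 5)*14 = 777 - 15*14 = 777 - 210 = 567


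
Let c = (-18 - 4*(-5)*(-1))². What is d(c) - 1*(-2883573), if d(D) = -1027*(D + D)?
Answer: -82403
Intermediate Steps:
c = 1444 (c = (-18 + 20*(-1))² = (-18 - 20)² = (-38)² = 1444)
d(D) = -2054*D
d(c) - 1*(-2883573) = -2054*1444 - 1*(-2883573) = -2965976 + 2883573 = -82403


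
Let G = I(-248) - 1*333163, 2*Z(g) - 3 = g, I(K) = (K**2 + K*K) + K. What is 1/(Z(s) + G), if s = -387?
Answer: -1/210595 ≈ -4.7485e-6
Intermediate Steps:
I(K) = K + 2*K**2 (I(K) = (K**2 + K**2) + K = 2*K**2 + K = K + 2*K**2)
Z(g) = 3/2 + g/2
G = -210403 (G = -248*(1 + 2*(-248)) - 1*333163 = -248*(1 - 496) - 333163 = -248*(-495) - 333163 = 122760 - 333163 = -210403)
1/(Z(s) + G) = 1/((3/2 + (1/2)*(-387)) - 210403) = 1/((3/2 - 387/2) - 210403) = 1/(-192 - 210403) = 1/(-210595) = -1/210595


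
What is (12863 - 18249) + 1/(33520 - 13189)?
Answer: -109502765/20331 ≈ -5386.0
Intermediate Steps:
(12863 - 18249) + 1/(33520 - 13189) = -5386 + 1/20331 = -109502765/20331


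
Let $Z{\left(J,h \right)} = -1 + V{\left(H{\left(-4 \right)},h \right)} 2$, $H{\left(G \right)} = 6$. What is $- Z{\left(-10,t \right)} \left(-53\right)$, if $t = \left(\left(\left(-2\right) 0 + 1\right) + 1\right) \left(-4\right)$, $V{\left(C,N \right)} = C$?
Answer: $583$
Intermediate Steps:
$t = -8$ ($t = \left(\left(0 + 1\right) + 1\right) \left(-4\right) = \left(1 + 1\right) \left(-4\right) = 2 \left(-4\right) = -8$)
$Z{\left(J,h \right)} = 11$ ($Z{\left(J,h \right)} = -1 + 6 \cdot 2 = -1 + 12 = 11$)
$- Z{\left(-10,t \right)} \left(-53\right) = \left(-1\right) 11 \left(-53\right) = \left(-11\right) \left(-53\right) = 583$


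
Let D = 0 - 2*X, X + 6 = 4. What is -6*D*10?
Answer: -240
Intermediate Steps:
X = -2 (X = -6 + 4 = -2)
D = 4 (D = 0 - 2*(-2) = 0 + 4 = 4)
-6*D*10 = -6*4*10 = -24*10 = -240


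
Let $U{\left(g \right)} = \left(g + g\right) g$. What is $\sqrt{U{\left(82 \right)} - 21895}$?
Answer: $i \sqrt{8447} \approx 91.908 i$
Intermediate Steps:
$U{\left(g \right)} = 2 g^{2}$ ($U{\left(g \right)} = 2 g g = 2 g^{2}$)
$\sqrt{U{\left(82 \right)} - 21895} = \sqrt{2 \cdot 82^{2} - 21895} = \sqrt{2 \cdot 6724 - 21895} = \sqrt{13448 - 21895} = \sqrt{-8447} = i \sqrt{8447}$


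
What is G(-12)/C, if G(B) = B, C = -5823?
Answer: 4/1941 ≈ 0.0020608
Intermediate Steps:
G(-12)/C = -12/(-5823) = -12*(-1/5823) = 4/1941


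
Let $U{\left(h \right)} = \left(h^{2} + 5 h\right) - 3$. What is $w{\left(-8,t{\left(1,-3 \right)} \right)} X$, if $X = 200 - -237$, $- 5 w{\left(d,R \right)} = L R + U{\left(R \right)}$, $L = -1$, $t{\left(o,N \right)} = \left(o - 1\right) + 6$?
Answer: $- \frac{24909}{5} \approx -4981.8$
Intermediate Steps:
$t{\left(o,N \right)} = 5 + o$ ($t{\left(o,N \right)} = \left(-1 + o\right) + 6 = 5 + o$)
$U{\left(h \right)} = -3 + h^{2} + 5 h$
$w{\left(d,R \right)} = \frac{3}{5} - \frac{4 R}{5} - \frac{R^{2}}{5}$ ($w{\left(d,R \right)} = - \frac{- R + \left(-3 + R^{2} + 5 R\right)}{5} = - \frac{-3 + R^{2} + 4 R}{5} = \frac{3}{5} - \frac{4 R}{5} - \frac{R^{2}}{5}$)
$X = 437$ ($X = 200 + 237 = 437$)
$w{\left(-8,t{\left(1,-3 \right)} \right)} X = \left(\frac{3}{5} - \frac{4 \left(5 + 1\right)}{5} - \frac{\left(5 + 1\right)^{2}}{5}\right) 437 = \left(\frac{3}{5} - \frac{24}{5} - \frac{6^{2}}{5}\right) 437 = \left(\frac{3}{5} - \frac{24}{5} - \frac{36}{5}\right) 437 = \left(- \frac{57}{5}\right) 437 = - \frac{24909}{5}$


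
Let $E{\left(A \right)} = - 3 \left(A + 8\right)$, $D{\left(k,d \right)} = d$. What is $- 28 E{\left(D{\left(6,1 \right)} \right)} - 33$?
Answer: $723$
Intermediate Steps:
$E{\left(A \right)} = -24 - 3 A$ ($E{\left(A \right)} = - 3 \left(8 + A\right) = -24 - 3 A$)
$- 28 E{\left(D{\left(6,1 \right)} \right)} - 33 = - 28 \left(-24 - 3\right) - 33 = \left(-28\right) \left(-27\right) - 33 = 756 - 33 = 723$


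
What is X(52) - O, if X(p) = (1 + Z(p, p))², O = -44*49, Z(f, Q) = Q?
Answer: 4965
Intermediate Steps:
O = -2156
X(p) = (1 + p)²
X(52) - O = (1 + 52)² - 1*(-2156) = 53² + 2156 = 2809 + 2156 = 4965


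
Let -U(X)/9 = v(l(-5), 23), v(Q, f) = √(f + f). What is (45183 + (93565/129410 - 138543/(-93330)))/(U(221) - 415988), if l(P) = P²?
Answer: -1891842337304700902/17416843644219656295 + 27286974681549*√46/11611229096146437530 ≈ -0.10861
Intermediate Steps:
v(Q, f) = √2*√f (v(Q, f) = √(2*f) = √2*√f)
U(X) = -9*√46 (U(X) = -9*√2*√23 = -9*√46)
(45183 + (93565/129410 - 138543/(-93330)))/(U(221) - 415988) = (45183 + (93565/129410 - 138543/(-93330)))/(-9*√46 - 415988) = (45183 + (93565*(1/129410) - 138543*(-1/93330)))/(-415988 - 9*√46) = (45183 + (18713/25882 + 46181/31110))/(-415988 - 9*√46) = (45183 + 444354518/201297255)/(-415988 - 9*√46) = 9095658227183/(201297255*(-415988 - 9*√46))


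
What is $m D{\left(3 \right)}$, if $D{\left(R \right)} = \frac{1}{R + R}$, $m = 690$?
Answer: $115$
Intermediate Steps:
$D{\left(R \right)} = \frac{1}{2 R}$
$m D{\left(3 \right)} = 690 \frac{1}{2 \cdot 3} = 690 \cdot \frac{1}{2} \cdot \frac{1}{3} = 690 \cdot \frac{1}{6} = 115$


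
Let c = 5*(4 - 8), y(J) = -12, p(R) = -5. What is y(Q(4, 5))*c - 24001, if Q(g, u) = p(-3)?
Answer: -23761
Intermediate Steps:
Q(g, u) = -5
c = -20 (c = 5*(-4) = -20)
y(Q(4, 5))*c - 24001 = -12*(-20) - 24001 = 240 - 24001 = -23761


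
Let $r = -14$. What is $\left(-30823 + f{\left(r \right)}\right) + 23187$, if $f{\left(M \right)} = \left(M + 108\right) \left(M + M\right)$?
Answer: $-10268$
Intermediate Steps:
$f{\left(M \right)} = 2 M \left(108 + M\right)$ ($f{\left(M \right)} = \left(108 + M\right) 2 M = 2 M \left(108 + M\right)$)
$\left(-30823 + f{\left(r \right)}\right) + 23187 = \left(-30823 + 2 \left(-14\right) \left(108 - 14\right)\right) + 23187 = \left(-30823 + 2 \left(-14\right) 94\right) + 23187 = \left(-30823 - 2632\right) + 23187 = -33455 + 23187 = -10268$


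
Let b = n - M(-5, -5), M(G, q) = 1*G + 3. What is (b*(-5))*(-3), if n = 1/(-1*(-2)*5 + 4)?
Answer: 435/14 ≈ 31.071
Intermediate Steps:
M(G, q) = 3 + G (M(G, q) = G + 3 = 3 + G)
n = 1/14 (n = 1/(2*5 + 4) = 1/(10 + 4) = 1/14 ≈ 0.071429)
b = 29/14 (b = 1/14 - (3 - 5) = 1/14 - 1*(-2) = 1/14 + 2 = 29/14 ≈ 2.0714)
(b*(-5))*(-3) = ((29/14)*(-5))*(-3) = -145/14*(-3) = 435/14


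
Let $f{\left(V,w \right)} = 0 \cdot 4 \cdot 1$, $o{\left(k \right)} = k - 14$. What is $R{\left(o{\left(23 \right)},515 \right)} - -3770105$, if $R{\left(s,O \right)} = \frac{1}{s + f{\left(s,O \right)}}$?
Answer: $\frac{33930946}{9} \approx 3.7701 \cdot 10^{6}$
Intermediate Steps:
$o{\left(k \right)} = -14 + k$
$f{\left(V,w \right)} = 0$ ($f{\left(V,w \right)} = 0 \cdot 1 = 0$)
$R{\left(s,O \right)} = \frac{1}{s}$ ($R{\left(s,O \right)} = \frac{1}{s + 0} = \frac{1}{s}$)
$R{\left(o{\left(23 \right)},515 \right)} - -3770105 = \frac{1}{-14 + 23} - -3770105 = \frac{1}{9} + 3770105 = \frac{33930946}{9}$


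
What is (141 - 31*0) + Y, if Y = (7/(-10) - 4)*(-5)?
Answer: 329/2 ≈ 164.50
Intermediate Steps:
Y = 47/2 (Y = (7*(-1/10) - 4)*(-5) = (-7/10 - 4)*(-5) = -47/10*(-5) = 47/2 ≈ 23.500)
(141 - 31*0) + Y = (141 - 31*0) + 47/2 = (141 + 0) + 47/2 = 141 + 47/2 = 329/2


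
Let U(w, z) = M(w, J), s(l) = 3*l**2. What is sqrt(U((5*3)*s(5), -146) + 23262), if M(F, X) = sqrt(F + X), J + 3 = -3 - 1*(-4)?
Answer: sqrt(23262 + sqrt(1123)) ≈ 152.63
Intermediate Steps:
J = -2 (J = -3 + (-3 - 1*(-4)) = -3 + (-3 + 4) = -3 + 1 = -2)
U(w, z) = sqrt(-2 + w) (U(w, z) = sqrt(w - 2) = sqrt(-2 + w))
sqrt(U((5*3)*s(5), -146) + 23262) = sqrt(sqrt(-2 + (5*3)*(3*5**2)) + 23262) = sqrt(sqrt(-2 + 15*(3*25)) + 23262) = sqrt(sqrt(-2 + 15*75) + 23262) = sqrt(sqrt(-2 + 1125) + 23262) = sqrt(sqrt(1123) + 23262) = sqrt(23262 + sqrt(1123))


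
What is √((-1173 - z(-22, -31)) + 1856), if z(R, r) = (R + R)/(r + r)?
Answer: √655681/31 ≈ 26.121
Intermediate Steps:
z(R, r) = R/r (z(R, r) = (2*R)/((2*r)) = (2*R)*(1/(2*r)) = R/r)
√((-1173 - z(-22, -31)) + 1856) = √((-1173 - (-22)/(-31)) + 1856) = √((-1173 - (-22)*(-1)/31) + 1856) = √((-1173 - 1*22/31) + 1856) = √((-1173 - 22/31) + 1856) = √(-36385/31 + 1856) = √(21151/31) = √655681/31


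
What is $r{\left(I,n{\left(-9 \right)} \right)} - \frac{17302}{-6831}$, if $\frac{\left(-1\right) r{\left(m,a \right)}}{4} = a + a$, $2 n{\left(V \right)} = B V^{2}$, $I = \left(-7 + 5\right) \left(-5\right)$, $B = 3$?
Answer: $- \frac{6622430}{6831} \approx -969.47$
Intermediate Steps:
$I = 10$ ($I = \left(-2\right) \left(-5\right) = 10$)
$n{\left(V \right)} = \frac{3 V^{2}}{2}$
$r{\left(m,a \right)} = - 8 a$ ($r{\left(m,a \right)} = - 4 \left(a + a\right) = - 4 \cdot 2 a = - 8 a$)
$r{\left(I,n{\left(-9 \right)} \right)} - \frac{17302}{-6831} = - 8 \frac{3 \left(-9\right)^{2}}{2} - \frac{17302}{-6831} = - 8 \cdot \frac{3}{2} \cdot 81 - - \frac{17302}{6831} = \left(-8\right) \frac{243}{2} + \frac{17302}{6831} = -972 + \frac{17302}{6831} = - \frac{6622430}{6831}$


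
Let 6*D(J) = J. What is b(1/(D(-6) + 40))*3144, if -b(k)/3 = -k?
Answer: 3144/13 ≈ 241.85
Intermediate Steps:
D(J) = J/6
b(k) = 3*k (b(k) = -(-3)*k = 3*k)
b(1/(D(-6) + 40))*3144 = (3/((1/6)*(-6) + 40))*3144 = (3/(-1 + 40))*3144 = (3/39)*3144 = (3*(1/39))*3144 = (1/13)*3144 = 3144/13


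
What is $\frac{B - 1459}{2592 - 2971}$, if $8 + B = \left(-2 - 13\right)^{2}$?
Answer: $\frac{1242}{379} \approx 3.277$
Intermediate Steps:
$B = 217$ ($B = -8 + \left(-2 - 13\right)^{2} = -8 + \left(-15\right)^{2} = -8 + 225 = 217$)
$\frac{B - 1459}{2592 - 2971} = \frac{217 - 1459}{2592 - 2971} = - \frac{1242}{-379} = \left(-1242\right) \left(- \frac{1}{379}\right) = \frac{1242}{379}$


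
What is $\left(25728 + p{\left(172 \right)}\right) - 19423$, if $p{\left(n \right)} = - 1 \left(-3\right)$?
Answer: $6308$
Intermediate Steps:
$p{\left(n \right)} = 3$ ($p{\left(n \right)} = \left(-1\right) \left(-3\right) = 3$)
$\left(25728 + p{\left(172 \right)}\right) - 19423 = \left(25728 + 3\right) - 19423 = 25731 - 19423 = 6308$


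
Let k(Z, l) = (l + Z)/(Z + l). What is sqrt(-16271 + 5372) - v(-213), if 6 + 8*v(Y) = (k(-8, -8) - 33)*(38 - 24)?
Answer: 227/4 + 3*I*sqrt(1211) ≈ 56.75 + 104.4*I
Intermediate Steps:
k(Z, l) = 1 (k(Z, l) = (Z + l)/(Z + l) = 1)
v(Y) = -227/4 (v(Y) = -3/4 + ((1 - 33)*(38 - 24))/8 = -3/4 + (-32*14)/8 = -3/4 + (1/8)*(-448) = -3/4 - 56 = -227/4)
sqrt(-16271 + 5372) - v(-213) = sqrt(-16271 + 5372) - 1*(-227/4) = sqrt(-10899) + 227/4 = 3*I*sqrt(1211) + 227/4 = 227/4 + 3*I*sqrt(1211)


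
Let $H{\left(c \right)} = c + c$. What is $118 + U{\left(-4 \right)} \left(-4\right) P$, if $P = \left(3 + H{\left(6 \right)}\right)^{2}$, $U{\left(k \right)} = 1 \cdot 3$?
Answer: $-2582$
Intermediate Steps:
$U{\left(k \right)} = 3$
$H{\left(c \right)} = 2 c$
$P = 225$ ($P = \left(3 + 2 \cdot 6\right)^{2} = \left(3 + 12\right)^{2} = 15^{2} = 225$)
$118 + U{\left(-4 \right)} \left(-4\right) P = 118 + 3 \left(-4\right) 225 = 118 - 2700 = -2582$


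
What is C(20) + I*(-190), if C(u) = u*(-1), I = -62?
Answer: 11760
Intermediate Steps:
C(u) = -u
C(20) + I*(-190) = -1*20 - 62*(-190) = -20 + 11780 = 11760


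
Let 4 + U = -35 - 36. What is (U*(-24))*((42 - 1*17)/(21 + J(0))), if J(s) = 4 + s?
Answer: 1800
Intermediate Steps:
U = -75 (U = -4 + (-35 - 36) = -4 - 71 = -75)
(U*(-24))*((42 - 1*17)/(21 + J(0))) = (-75*(-24))*((42 - 1*17)/(21 + (4 + 0))) = 1800*((42 - 17)/(21 + 4)) = 1800*(25/25) = 1800*(25*(1/25)) = 1800*1 = 1800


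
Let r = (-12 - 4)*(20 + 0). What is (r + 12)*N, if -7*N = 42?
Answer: 1848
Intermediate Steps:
N = -6 (N = -1/7*42 = -6)
r = -320 (r = -16*20 = -320)
(r + 12)*N = (-320 + 12)*(-6) = -308*(-6) = 1848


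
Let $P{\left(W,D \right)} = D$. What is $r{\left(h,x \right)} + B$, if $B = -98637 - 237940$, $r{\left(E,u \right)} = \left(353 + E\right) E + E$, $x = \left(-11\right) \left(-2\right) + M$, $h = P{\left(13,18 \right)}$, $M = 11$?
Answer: $-329881$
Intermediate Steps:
$h = 18$
$x = 33$ ($x = \left(-11\right) \left(-2\right) + 11 = 22 + 11 = 33$)
$r{\left(E,u \right)} = E + E \left(353 + E\right)$ ($r{\left(E,u \right)} = E \left(353 + E\right) + E = E + E \left(353 + E\right)$)
$B = -336577$ ($B = -98637 - 237940 = -336577$)
$r{\left(h,x \right)} + B = 18 \left(354 + 18\right) - 336577 = 18 \cdot 372 - 336577 = 6696 - 336577 = -329881$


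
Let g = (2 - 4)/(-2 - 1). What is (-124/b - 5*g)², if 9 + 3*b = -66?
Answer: 14884/5625 ≈ 2.6460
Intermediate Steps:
b = -25 (b = -3 + (⅓)*(-66) = -3 - 22 = -25)
g = ⅔ (g = -2/(-3) = -2*(-⅓) = ⅔ ≈ 0.66667)
(-124/b - 5*g)² = (-124/(-25) - 5*⅔)² = (-124*(-1/25) - 10/3)² = (124/25 - 10/3)² = (122/75)² = 14884/5625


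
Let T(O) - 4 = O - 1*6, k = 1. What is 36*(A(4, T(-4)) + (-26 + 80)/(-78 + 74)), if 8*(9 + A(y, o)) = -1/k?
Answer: -1629/2 ≈ -814.50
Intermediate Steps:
T(O) = -2 + O (T(O) = 4 + (O - 1*6) = 4 + (O - 6) = 4 + (-6 + O) = -2 + O)
A(y, o) = -73/8 (A(y, o) = -9 + (-1/1)/8 = -9 + (-1*1)/8 = -9 + (1/8)*(-1) = -9 - 1/8 = -73/8)
36*(A(4, T(-4)) + (-26 + 80)/(-78 + 74)) = 36*(-73/8 + (-26 + 80)/(-78 + 74)) = 36*(-73/8 + 54/(-4)) = 36*(-73/8 + 54*(-1/4)) = 36*(-73/8 - 27/2) = 36*(-181/8) = -1629/2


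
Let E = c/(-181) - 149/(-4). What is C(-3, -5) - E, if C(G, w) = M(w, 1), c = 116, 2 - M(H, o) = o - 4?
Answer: -22885/724 ≈ -31.609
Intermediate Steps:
M(H, o) = 6 - o (M(H, o) = 2 - (o - 4) = 2 - (-4 + o) = 2 + (4 - o) = 6 - o)
C(G, w) = 5 (C(G, w) = 6 - 1*1 = 6 - 1 = 5)
E = 26505/724 (E = 116/(-181) - 149/(-4) = 116*(-1/181) - 149*(-¼) = -116/181 + 149/4 = 26505/724 ≈ 36.609)
C(-3, -5) - E = 5 - 1*26505/724 = 5 - 26505/724 = -22885/724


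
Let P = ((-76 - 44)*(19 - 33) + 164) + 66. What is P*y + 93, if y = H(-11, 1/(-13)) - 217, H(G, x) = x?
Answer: -5388811/13 ≈ -4.1452e+5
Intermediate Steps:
P = 1910 (P = (-120*(-14) + 164) + 66 = (1680 + 164) + 66 = 1844 + 66 = 1910)
y = -2822/13 (y = 1/(-13) - 217 = 1*(-1/13) - 217 = -1/13 - 217 = -2822/13 ≈ -217.08)
P*y + 93 = 1910*(-2822/13) + 93 = -5390020/13 + 93 = -5388811/13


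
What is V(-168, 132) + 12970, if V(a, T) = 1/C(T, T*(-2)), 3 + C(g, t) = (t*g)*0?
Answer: 38909/3 ≈ 12970.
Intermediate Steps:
C(g, t) = -3 (C(g, t) = -3 + (t*g)*0 = -3 + (g*t)*0 = -3 + 0 = -3)
V(a, T) = -⅓ (V(a, T) = 1/(-3) = -⅓)
V(-168, 132) + 12970 = -⅓ + 12970 = 38909/3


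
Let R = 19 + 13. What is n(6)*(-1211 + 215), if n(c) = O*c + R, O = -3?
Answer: -13944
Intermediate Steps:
R = 32
n(c) = 32 - 3*c (n(c) = -3*c + 32 = 32 - 3*c)
n(6)*(-1211 + 215) = (32 - 3*6)*(-1211 + 215) = (32 - 18)*(-996) = 14*(-996) = -13944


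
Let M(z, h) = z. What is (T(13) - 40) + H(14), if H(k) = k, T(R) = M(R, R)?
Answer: -13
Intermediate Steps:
T(R) = R
(T(13) - 40) + H(14) = (13 - 40) + 14 = -27 + 14 = -13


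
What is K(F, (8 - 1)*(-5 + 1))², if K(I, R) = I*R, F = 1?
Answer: 784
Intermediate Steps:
K(F, (8 - 1)*(-5 + 1))² = (1*((8 - 1)*(-5 + 1)))² = (1*(7*(-4)))² = (1*(-28))² = (-28)² = 784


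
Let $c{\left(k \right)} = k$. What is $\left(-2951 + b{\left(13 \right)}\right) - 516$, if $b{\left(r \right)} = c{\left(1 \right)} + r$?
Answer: $-3453$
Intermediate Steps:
$b{\left(r \right)} = 1 + r$
$\left(-2951 + b{\left(13 \right)}\right) - 516 = \left(-2951 + \left(1 + 13\right)\right) - 516 = \left(-2951 + 14\right) - 516 = -2937 - 516 = -3453$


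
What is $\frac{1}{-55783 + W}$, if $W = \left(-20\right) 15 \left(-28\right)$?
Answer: $- \frac{1}{47383} \approx -2.1105 \cdot 10^{-5}$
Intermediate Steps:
$W = 8400$ ($W = \left(-300\right) \left(-28\right) = 8400$)
$\frac{1}{-55783 + W} = \frac{1}{-55783 + 8400} = \frac{1}{-47383} = - \frac{1}{47383}$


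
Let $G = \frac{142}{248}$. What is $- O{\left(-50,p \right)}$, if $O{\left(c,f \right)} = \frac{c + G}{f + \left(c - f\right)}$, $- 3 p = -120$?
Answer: $- \frac{6129}{6200} \approx -0.98855$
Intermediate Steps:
$p = 40$ ($p = \left(- \frac{1}{3}\right) \left(-120\right) = 40$)
$G = \frac{71}{124}$ ($G = 142 \cdot \frac{1}{248} = \frac{71}{124} \approx 0.57258$)
$O{\left(c,f \right)} = \frac{\frac{71}{124} + c}{c}$ ($O{\left(c,f \right)} = \frac{c + \frac{71}{124}}{f + \left(c - f\right)} = \frac{\frac{71}{124} + c}{c}$)
$- O{\left(-50,p \right)} = - \frac{\frac{71}{124} - 50}{-50} = - \frac{\left(-1\right) \left(-6129\right)}{50 \cdot 124} = \left(-1\right) \frac{6129}{6200} = - \frac{6129}{6200}$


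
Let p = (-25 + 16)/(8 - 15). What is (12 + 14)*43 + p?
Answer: 7835/7 ≈ 1119.3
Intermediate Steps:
p = 9/7 (p = -9/(-7) = -9*(-⅐) = 9/7 ≈ 1.2857)
(12 + 14)*43 + p = (12 + 14)*43 + 9/7 = 26*43 + 9/7 = 1118 + 9/7 = 7835/7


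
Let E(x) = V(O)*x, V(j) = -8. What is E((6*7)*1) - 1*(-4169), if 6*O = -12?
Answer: 3833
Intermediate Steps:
O = -2 (O = (⅙)*(-12) = -2)
E(x) = -8*x
E((6*7)*1) - 1*(-4169) = -8*6*7 - 1*(-4169) = -336 + 4169 = 3833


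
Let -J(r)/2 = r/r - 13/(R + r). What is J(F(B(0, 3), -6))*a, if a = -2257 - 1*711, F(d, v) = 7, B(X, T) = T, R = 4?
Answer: -11872/11 ≈ -1079.3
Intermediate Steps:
J(r) = -2 + 26/(4 + r) (J(r) = -2*(r/r - 13/(4 + r)) = -2*(1 - 13/(4 + r)) = -2 + 26/(4 + r))
a = -2968 (a = -2257 - 711 = -2968)
J(F(B(0, 3), -6))*a = (2*(9 - 1*7)/(4 + 7))*(-2968) = (2*(9 - 7)/11)*(-2968) = (2*(1/11)*2)*(-2968) = (4/11)*(-2968) = -11872/11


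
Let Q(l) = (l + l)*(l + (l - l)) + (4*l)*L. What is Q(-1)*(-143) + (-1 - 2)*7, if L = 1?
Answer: 265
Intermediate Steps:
Q(l) = 2*l² + 4*l (Q(l) = (l + l)*(l + (l - l)) + (4*l)*1 = (2*l)*(l + 0) + 4*l = (2*l)*l + 4*l = 2*l² + 4*l)
Q(-1)*(-143) + (-1 - 2)*7 = (2*(-1)*(2 - 1))*(-143) + (-1 - 2)*7 = (2*(-1)*1)*(-143) - 3*7 = -2*(-143) - 21 = 286 - 21 = 265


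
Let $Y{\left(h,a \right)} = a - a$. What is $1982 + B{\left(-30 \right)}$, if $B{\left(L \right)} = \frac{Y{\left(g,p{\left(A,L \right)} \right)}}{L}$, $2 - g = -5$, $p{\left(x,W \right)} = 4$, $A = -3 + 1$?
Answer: $1982$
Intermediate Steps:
$A = -2$
$g = 7$ ($g = 2 - -5 = 2 + 5 = 7$)
$Y{\left(h,a \right)} = 0$
$B{\left(L \right)} = 0$ ($B{\left(L \right)} = \frac{0}{L} = 0$)
$1982 + B{\left(-30 \right)} = 1982 + 0 = 1982$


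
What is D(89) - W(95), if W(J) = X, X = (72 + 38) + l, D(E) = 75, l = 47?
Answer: -82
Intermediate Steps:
X = 157 (X = (72 + 38) + 47 = 110 + 47 = 157)
W(J) = 157
D(89) - W(95) = 75 - 1*157 = 75 - 157 = -82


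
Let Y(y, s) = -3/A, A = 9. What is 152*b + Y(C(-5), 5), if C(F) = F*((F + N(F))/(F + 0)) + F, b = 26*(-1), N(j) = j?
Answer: -11857/3 ≈ -3952.3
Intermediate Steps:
b = -26
C(F) = 3*F (C(F) = F*((F + F)/(F + 0)) + F = F*((2*F)/F) + F = F*2 + F = 2*F + F = 3*F)
Y(y, s) = -1/3 (Y(y, s) = -3/9 = -3*1/9 = -1/3)
152*b + Y(C(-5), 5) = 152*(-26) - 1/3 = -3952 - 1/3 = -11857/3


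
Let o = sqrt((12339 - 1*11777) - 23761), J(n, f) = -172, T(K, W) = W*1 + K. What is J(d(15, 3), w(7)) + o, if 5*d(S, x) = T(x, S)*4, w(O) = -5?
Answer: -172 + I*sqrt(23199) ≈ -172.0 + 152.31*I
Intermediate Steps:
T(K, W) = K + W (T(K, W) = W + K = K + W)
d(S, x) = 4*S/5 + 4*x/5 (d(S, x) = ((x + S)*4)/5 = ((S + x)*4)/5 = (4*S + 4*x)/5 = 4*S/5 + 4*x/5)
o = I*sqrt(23199) (o = sqrt((12339 - 11777) - 23761) = sqrt(562 - 23761) = sqrt(-23199) = I*sqrt(23199) ≈ 152.31*I)
J(d(15, 3), w(7)) + o = -172 + I*sqrt(23199)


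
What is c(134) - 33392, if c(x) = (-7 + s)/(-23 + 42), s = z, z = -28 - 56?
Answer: -634539/19 ≈ -33397.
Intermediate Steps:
z = -84
s = -84
c(x) = -91/19 (c(x) = (-7 - 84)/(-23 + 42) = -91/19)
c(134) - 33392 = -91/19 - 33392 = -634539/19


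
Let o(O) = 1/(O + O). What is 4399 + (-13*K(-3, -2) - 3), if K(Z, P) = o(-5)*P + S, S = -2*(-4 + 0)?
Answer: 21447/5 ≈ 4289.4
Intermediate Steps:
S = 8 (S = -2*(-4) = 8)
o(O) = 1/(2*O)
K(Z, P) = 8 - P/10 (K(Z, P) = ((½)/(-5))*P + 8 = ((½)*(-⅕))*P + 8 = -P/10 + 8 = 8 - P/10)
4399 + (-13*K(-3, -2) - 3) = 4399 + (-13*(8 - ⅒*(-2)) - 3) = 4399 + (-13*(8 + ⅕) - 3) = 4399 + (-13*41/5 - 3) = 4399 + (-533/5 - 3) = 4399 - 548/5 = 21447/5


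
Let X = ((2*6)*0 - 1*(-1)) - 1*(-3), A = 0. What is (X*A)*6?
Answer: 0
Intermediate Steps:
X = 4 (X = (12*0 + 1) + 3 = (0 + 1) + 3 = 1 + 3 = 4)
(X*A)*6 = (4*0)*6 = 0*6 = 0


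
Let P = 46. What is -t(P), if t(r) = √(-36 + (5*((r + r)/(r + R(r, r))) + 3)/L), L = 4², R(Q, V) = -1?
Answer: -I*√5065/12 ≈ -5.9307*I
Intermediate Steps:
L = 16
t(r) = √(-573/16 + 5*r/(8*(-1 + r))) (t(r) = √(-36 + (5*((r + r)/(r - 1)) + 3)/16) = √(-36 + (5*((2*r)/(-1 + r)) + 3)*(1/16)) = √(-36 + (5*(2*r/(-1 + r)) + 3)*(1/16)) = √(-36 + (10*r/(-1 + r) + 3)*(1/16)) = √(-36 + (3 + 10*r/(-1 + r))*(1/16)) = √(-36 + (3/16 + 5*r/(8*(-1 + r)))) = √(-573/16 + 5*r/(8*(-1 + r))))
-t(P) = -√((573 - 563*46)/(-1 + 46))/4 = -√((573 - 25898)/45)/4 = -√((1/45)*(-25325))/4 = -√(-5065/9)/4 = -I*√5065/3/4 = -I*√5065/12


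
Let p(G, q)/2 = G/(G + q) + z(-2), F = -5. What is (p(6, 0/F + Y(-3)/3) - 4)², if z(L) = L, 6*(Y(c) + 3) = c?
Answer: 25600/841 ≈ 30.440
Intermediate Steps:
Y(c) = -3 + c/6
p(G, q) = -4 + 2*G/(G + q) (p(G, q) = 2*(G/(G + q) - 2) = 2*(-2 + G/(G + q)) = -4 + 2*G/(G + q))
(p(6, 0/F + Y(-3)/3) - 4)² = (2*(-1*6 - 2*(0/(-5) + (-3 + (⅙)*(-3))/3))/(6 + (0/(-5) + (-3 + (⅙)*(-3))/3)) - 4)² = (2*(-6 - 2*(0*(-⅕) + (-3 - ½)*(⅓)))/(6 + (0*(-⅕) + (-3 - ½)*(⅓))) - 4)² = (2*(-6 - 2*(0 - 7/2*⅓))/(6 + (0 - 7/2*⅓)) - 4)² = (2*(-6 - 2*(0 - 7/6))/(6 + (0 - 7/6)) - 4)² = (2*(-6 - 2*(-7/6))/(6 - 7/6) - 4)² = (2*(-6 + 7/3)/(29/6) - 4)² = (2*(6/29)*(-11/3) - 4)² = (-44/29 - 4)² = (-160/29)² = 25600/841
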